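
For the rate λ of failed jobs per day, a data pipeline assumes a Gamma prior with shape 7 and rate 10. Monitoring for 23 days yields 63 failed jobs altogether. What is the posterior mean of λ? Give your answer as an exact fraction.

70/33

Total count 63 over total exposure 23 days.
By Gamma–Poisson conjugacy, the posterior is Gamma(α + Σx, β + Σt) = Gamma(7 + 63, 10 + 23) = Gamma(70, 33).
Posterior mean = α'/β' = 70/33.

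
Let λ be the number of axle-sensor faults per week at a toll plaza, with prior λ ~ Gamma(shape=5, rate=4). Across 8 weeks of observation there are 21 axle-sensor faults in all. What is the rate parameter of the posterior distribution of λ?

Total count 21 over total exposure 8 weeks.
Conjugate update: add total count to the shape and total exposure to the rate, giving Gamma(26, 12).

12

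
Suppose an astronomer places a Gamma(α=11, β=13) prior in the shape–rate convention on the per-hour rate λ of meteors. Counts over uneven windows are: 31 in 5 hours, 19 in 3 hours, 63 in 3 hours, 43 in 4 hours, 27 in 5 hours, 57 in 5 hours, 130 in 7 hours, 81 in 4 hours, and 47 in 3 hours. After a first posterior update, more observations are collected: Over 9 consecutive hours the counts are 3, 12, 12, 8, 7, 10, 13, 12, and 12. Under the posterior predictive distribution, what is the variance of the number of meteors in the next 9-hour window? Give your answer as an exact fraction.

376740/3721

Total count: 31 + 19 + 63 + 43 + 27 + 57 + 130 + 81 + 47 = 498.
Total exposure: 5 + 3 + 3 + 4 + 5 + 5 + 7 + 4 + 3 = 39 hours.
After the first batch: Gamma(11 + 498, 13 + 39) = Gamma(509, 52).
Total count: 3 + 12 + 12 + 8 + 7 + 10 + 13 + 12 + 12 = 89.
Total exposure: 9 hours.
After the second batch: Gamma(509 + 89, 52 + 9) = Gamma(598, 61).
The posterior predictive for a window of length T is Negative Binomial with variance T·α'·(β'+T)/β'² = 9·598·70/3721 = 376740/3721.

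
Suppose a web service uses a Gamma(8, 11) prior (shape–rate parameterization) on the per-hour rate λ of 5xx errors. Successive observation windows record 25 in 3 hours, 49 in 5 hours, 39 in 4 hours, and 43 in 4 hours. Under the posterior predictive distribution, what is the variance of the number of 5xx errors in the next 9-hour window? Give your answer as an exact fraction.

Total count: 25 + 49 + 39 + 43 = 156.
Total exposure: 3 + 5 + 4 + 4 = 16 hours.
By Gamma–Poisson conjugacy, the posterior is Gamma(α + Σx, β + Σt) = Gamma(8 + 156, 11 + 16) = Gamma(164, 27).
The posterior predictive for a window of length T is Negative Binomial with variance T·α'·(β'+T)/β'² = 9·164·36/729 = 656/9.

656/9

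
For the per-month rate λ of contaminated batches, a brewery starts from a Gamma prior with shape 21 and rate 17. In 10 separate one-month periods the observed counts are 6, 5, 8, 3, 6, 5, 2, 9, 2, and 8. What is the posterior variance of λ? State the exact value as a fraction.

Total count: 6 + 5 + 8 + 3 + 6 + 5 + 2 + 9 + 2 + 8 = 54.
Total exposure: 10 months.
Posterior: α' = 21 + 54 = 75, β' = 17 + 10 = 27.
Posterior variance = α'/β'² = 75/729 = 25/243.

25/243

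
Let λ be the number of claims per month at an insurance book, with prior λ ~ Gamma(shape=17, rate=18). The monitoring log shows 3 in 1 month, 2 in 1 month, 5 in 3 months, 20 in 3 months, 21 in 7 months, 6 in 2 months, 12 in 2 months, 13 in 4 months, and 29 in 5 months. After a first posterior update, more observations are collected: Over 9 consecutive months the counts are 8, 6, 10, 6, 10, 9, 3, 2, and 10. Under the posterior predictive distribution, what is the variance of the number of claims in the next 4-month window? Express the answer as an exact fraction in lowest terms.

45312/3025

Total count: 3 + 2 + 5 + 20 + 21 + 6 + 12 + 13 + 29 = 111.
Total exposure: 1 + 1 + 3 + 3 + 7 + 2 + 2 + 4 + 5 = 28 months.
After the first batch: Gamma(17 + 111, 18 + 28) = Gamma(128, 46).
Total count: 8 + 6 + 10 + 6 + 10 + 9 + 3 + 2 + 10 = 64.
Total exposure: 9 months.
After the second batch: Gamma(128 + 64, 46 + 9) = Gamma(192, 55).
The posterior predictive for a window of length T is Negative Binomial with variance T·α'·(β'+T)/β'² = 4·192·59/3025 = 45312/3025.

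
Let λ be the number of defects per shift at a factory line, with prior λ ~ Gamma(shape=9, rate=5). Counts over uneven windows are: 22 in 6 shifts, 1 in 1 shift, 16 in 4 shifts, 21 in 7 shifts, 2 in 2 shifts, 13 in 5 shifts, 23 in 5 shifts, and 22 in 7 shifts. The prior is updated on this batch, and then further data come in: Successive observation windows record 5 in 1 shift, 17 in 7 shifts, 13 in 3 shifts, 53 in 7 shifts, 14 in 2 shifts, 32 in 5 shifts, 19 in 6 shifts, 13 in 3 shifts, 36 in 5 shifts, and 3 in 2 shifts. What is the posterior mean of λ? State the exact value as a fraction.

334/83

Total count: 22 + 1 + 16 + 21 + 2 + 13 + 23 + 22 = 120.
Total exposure: 6 + 1 + 4 + 7 + 2 + 5 + 5 + 7 = 37 shifts.
After the first batch: Gamma(9 + 120, 5 + 37) = Gamma(129, 42).
Total count: 5 + 17 + 13 + 53 + 14 + 32 + 19 + 13 + 36 + 3 = 205.
Total exposure: 1 + 7 + 3 + 7 + 2 + 5 + 6 + 3 + 5 + 2 = 41 shifts.
After the second batch: Gamma(129 + 205, 42 + 41) = Gamma(334, 83).
Posterior mean = α'/β' = 334/83.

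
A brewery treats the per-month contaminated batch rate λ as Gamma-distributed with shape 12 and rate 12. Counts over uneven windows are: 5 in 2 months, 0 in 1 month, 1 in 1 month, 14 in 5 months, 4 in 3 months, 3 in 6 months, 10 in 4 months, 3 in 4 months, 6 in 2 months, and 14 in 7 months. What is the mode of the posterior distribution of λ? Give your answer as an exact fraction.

Total count: 5 + 0 + 1 + 14 + 4 + 3 + 10 + 3 + 6 + 14 = 60.
Total exposure: 2 + 1 + 1 + 5 + 3 + 6 + 4 + 4 + 2 + 7 = 35 months.
Gamma(α, β) with Poisson data over total exposure Σt gives posterior Gamma(α+Σx, β+Σt) = Gamma(72, 47).
Posterior mode = (α'−1)/β' = 71/47.

71/47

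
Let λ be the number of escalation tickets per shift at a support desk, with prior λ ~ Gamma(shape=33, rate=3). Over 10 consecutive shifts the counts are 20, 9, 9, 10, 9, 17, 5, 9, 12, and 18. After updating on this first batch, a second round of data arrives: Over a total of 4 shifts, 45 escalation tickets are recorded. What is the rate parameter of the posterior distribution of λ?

17

Total count: 20 + 9 + 9 + 10 + 9 + 17 + 5 + 9 + 12 + 18 = 118.
Total exposure: 10 shifts.
After the first batch: Gamma(33 + 118, 3 + 10) = Gamma(151, 13).
Total count 45 over total exposure 4 shifts.
After the second batch: Gamma(151 + 45, 13 + 4) = Gamma(196, 17).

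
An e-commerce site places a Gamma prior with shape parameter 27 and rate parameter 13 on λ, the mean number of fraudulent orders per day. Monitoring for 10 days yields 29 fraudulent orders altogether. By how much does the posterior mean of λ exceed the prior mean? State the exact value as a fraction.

107/299

Total count 29 over total exposure 10 days.
Posterior: α' = 27 + 29 = 56, β' = 13 + 10 = 23.
Posterior mean = 56/23 = 56/23; prior mean = 27/13 = 27/13. Difference = 56/23 − 27/13 = 107/299.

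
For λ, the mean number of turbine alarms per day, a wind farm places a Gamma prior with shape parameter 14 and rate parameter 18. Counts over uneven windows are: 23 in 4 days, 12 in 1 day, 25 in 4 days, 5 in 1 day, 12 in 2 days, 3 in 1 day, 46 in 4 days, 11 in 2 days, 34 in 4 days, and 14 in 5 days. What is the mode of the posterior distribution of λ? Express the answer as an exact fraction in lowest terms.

99/23

Total count: 23 + 12 + 25 + 5 + 12 + 3 + 46 + 11 + 34 + 14 = 185.
Total exposure: 4 + 1 + 4 + 1 + 2 + 1 + 4 + 2 + 4 + 5 = 28 days.
Conjugate update: add total count to the shape and total exposure to the rate, giving Gamma(199, 46).
Posterior mode = (α'−1)/β' = 198/46 = 99/23.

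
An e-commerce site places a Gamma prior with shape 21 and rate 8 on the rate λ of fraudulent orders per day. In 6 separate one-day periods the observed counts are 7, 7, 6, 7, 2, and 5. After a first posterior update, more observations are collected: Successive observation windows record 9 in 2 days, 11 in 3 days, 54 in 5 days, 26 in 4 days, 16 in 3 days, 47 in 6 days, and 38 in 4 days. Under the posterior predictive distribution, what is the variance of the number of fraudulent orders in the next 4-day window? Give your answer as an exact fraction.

Total count: 7 + 7 + 6 + 7 + 2 + 5 = 34.
Total exposure: 6 days.
After the first batch: Gamma(21 + 34, 8 + 6) = Gamma(55, 14).
Total count: 9 + 11 + 54 + 26 + 16 + 47 + 38 = 201.
Total exposure: 2 + 3 + 5 + 4 + 3 + 6 + 4 = 27 days.
After the second batch: Gamma(55 + 201, 14 + 27) = Gamma(256, 41).
The posterior predictive for a window of length T is Negative Binomial with variance T·α'·(β'+T)/β'² = 4·256·45/1681 = 46080/1681.

46080/1681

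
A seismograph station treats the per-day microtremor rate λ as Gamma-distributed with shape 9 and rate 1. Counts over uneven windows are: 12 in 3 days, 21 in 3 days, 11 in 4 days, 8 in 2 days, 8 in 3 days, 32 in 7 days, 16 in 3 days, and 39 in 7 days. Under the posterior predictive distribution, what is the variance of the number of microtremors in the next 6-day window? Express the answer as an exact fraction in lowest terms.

4056/121

Total count: 12 + 21 + 11 + 8 + 8 + 32 + 16 + 39 = 147.
Total exposure: 3 + 3 + 4 + 2 + 3 + 7 + 3 + 7 = 32 days.
Conjugate update: add total count to the shape and total exposure to the rate, giving Gamma(156, 33).
The posterior predictive for a window of length T is Negative Binomial with variance T·α'·(β'+T)/β'² = 6·156·39/1089 = 4056/121.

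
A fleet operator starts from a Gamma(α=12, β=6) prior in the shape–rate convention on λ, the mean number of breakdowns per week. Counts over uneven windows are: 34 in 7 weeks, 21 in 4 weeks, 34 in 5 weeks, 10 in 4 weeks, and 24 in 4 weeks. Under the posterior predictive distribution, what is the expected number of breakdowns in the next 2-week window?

Total count: 34 + 21 + 34 + 10 + 24 = 123.
Total exposure: 7 + 4 + 5 + 4 + 4 = 24 weeks.
Conjugate update: add total count to the shape and total exposure to the rate, giving Gamma(135, 30).
Predictive mean over a 2-week window = T·E[λ|data] = 2·135/30 = 9.

9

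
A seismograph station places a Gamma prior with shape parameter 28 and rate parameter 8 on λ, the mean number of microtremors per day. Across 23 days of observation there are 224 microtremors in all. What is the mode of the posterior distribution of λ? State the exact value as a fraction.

251/31

Total count 224 over total exposure 23 days.
The Gamma prior is conjugate for the Poisson rate, so λ | data ~ Gamma(28+224, 8+23) = Gamma(252, 31).
Posterior mode = (α'−1)/β' = 251/31.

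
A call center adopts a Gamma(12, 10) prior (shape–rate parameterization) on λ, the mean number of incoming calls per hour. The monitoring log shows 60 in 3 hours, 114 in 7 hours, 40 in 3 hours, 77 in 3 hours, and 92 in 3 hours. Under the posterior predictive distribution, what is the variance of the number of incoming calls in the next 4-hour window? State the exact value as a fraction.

Total count: 60 + 114 + 40 + 77 + 92 = 383.
Total exposure: 3 + 7 + 3 + 3 + 3 = 19 hours.
Gamma(α, β) with Poisson data over total exposure Σt gives posterior Gamma(α+Σx, β+Σt) = Gamma(395, 29).
The posterior predictive for a window of length T is Negative Binomial with variance T·α'·(β'+T)/β'² = 4·395·33/841 = 52140/841.

52140/841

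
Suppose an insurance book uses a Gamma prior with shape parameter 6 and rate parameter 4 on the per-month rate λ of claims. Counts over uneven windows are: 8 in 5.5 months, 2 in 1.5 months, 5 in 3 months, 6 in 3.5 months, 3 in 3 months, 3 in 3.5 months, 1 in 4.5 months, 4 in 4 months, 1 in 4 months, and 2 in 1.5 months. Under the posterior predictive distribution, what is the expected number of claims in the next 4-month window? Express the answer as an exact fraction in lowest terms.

Total count: 8 + 2 + 5 + 6 + 3 + 3 + 1 + 4 + 1 + 2 = 35.
Total exposure: 5.5 + 1.5 + 3 + 3.5 + 3 + 3.5 + 4.5 + 4 + 4 + 1.5 = 34 months.
Posterior: α' = 6 + 35 = 41, β' = 4 + 34 = 38.
Predictive mean over a 4-month window = T·E[λ|data] = 4·41/38 = 82/19.

82/19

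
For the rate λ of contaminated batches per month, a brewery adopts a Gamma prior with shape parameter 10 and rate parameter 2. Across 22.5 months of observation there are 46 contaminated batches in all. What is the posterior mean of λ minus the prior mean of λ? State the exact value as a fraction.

-19/7

Total count 46 over total exposure 22.5 months.
Posterior: α' = 10 + 46 = 56, β' = 2 + 22.5 = 49/2.
Posterior mean = 56/(49/2) = 16/7; prior mean = 10/2 = 5. Difference = 16/7 − 5 = -19/7.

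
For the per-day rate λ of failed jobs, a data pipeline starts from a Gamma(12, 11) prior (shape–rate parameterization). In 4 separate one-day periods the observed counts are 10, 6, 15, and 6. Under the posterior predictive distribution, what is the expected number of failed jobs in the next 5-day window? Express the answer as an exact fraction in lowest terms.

49/3

Total count: 10 + 6 + 15 + 6 = 37.
Total exposure: 4 days.
Posterior: α' = 12 + 37 = 49, β' = 11 + 4 = 15.
Predictive mean over a 5-day window = T·E[λ|data] = 5·49/15 = 49/3.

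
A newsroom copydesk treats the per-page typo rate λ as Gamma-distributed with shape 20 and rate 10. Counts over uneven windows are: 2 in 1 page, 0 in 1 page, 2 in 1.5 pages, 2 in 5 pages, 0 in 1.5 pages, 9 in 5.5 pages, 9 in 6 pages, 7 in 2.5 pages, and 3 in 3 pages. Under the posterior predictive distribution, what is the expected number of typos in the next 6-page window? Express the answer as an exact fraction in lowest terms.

324/37

Total count: 2 + 0 + 2 + 2 + 0 + 9 + 9 + 7 + 3 = 34.
Total exposure: 1 + 1 + 1.5 + 5 + 1.5 + 5.5 + 6 + 2.5 + 3 = 27 pages.
Posterior: α' = 20 + 34 = 54, β' = 10 + 27 = 37.
Predictive mean over a 6-page window = T·E[λ|data] = 6·54/37 = 324/37.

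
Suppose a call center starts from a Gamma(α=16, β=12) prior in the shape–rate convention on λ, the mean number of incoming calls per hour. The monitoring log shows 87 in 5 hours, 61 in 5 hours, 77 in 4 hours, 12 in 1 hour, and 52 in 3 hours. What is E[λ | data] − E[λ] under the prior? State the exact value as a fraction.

53/6

Total count: 87 + 61 + 77 + 12 + 52 = 289.
Total exposure: 5 + 5 + 4 + 1 + 3 = 18 hours.
The Gamma prior is conjugate for the Poisson rate, so λ | data ~ Gamma(16+289, 12+18) = Gamma(305, 30).
Posterior mean = 305/30 = 61/6; prior mean = 16/12 = 4/3. Difference = 61/6 − 4/3 = 53/6.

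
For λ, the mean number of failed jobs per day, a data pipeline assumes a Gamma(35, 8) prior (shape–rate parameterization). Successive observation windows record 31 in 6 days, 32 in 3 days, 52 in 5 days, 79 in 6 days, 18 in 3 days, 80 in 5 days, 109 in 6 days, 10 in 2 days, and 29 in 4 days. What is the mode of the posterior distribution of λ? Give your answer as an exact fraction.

79/8

Total count: 31 + 32 + 52 + 79 + 18 + 80 + 109 + 10 + 29 = 440.
Total exposure: 6 + 3 + 5 + 6 + 3 + 5 + 6 + 2 + 4 = 40 days.
Conjugate update: add total count to the shape and total exposure to the rate, giving Gamma(475, 48).
Posterior mode = (α'−1)/β' = 474/48 = 79/8.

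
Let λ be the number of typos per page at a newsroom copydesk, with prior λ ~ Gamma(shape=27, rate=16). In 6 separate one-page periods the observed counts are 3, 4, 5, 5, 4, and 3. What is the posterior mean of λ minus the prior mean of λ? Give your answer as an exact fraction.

111/176

Total count: 3 + 4 + 5 + 5 + 4 + 3 = 24.
Total exposure: 6 pages.
Gamma(α, β) with Poisson data over total exposure Σt gives posterior Gamma(α+Σx, β+Σt) = Gamma(51, 22).
Posterior mean = 51/22 = 51/22; prior mean = 27/16 = 27/16. Difference = 51/22 − 27/16 = 111/176.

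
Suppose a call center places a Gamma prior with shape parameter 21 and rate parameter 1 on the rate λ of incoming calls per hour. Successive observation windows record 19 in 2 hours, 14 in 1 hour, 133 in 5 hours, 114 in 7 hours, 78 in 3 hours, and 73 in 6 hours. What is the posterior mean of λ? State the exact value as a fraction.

Total count: 19 + 14 + 133 + 114 + 78 + 73 = 431.
Total exposure: 2 + 1 + 5 + 7 + 3 + 6 = 24 hours.
Conjugate update: add total count to the shape and total exposure to the rate, giving Gamma(452, 25).
Posterior mean = α'/β' = 452/25.

452/25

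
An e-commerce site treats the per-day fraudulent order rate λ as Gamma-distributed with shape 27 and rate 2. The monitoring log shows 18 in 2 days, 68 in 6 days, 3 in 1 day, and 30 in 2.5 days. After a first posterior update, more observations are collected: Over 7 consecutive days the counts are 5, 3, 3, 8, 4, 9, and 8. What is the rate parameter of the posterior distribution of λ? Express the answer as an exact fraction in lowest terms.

Total count: 18 + 68 + 3 + 30 = 119.
Total exposure: 2 + 6 + 1 + 2.5 = 11.5 days.
After the first batch: Gamma(27 + 119, 2 + 11.5) = Gamma(146, 27/2).
Total count: 5 + 3 + 3 + 8 + 4 + 9 + 8 = 40.
Total exposure: 7 days.
After the second batch: Gamma(146 + 40, 27/2 + 7) = Gamma(186, 41/2).

41/2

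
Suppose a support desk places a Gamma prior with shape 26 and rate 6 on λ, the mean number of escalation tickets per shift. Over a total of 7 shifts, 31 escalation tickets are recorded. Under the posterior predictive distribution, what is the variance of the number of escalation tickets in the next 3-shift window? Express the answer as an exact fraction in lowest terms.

2736/169

Total count 31 over total exposure 7 shifts.
Gamma(α, β) with Poisson data over total exposure Σt gives posterior Gamma(α+Σx, β+Σt) = Gamma(57, 13).
The posterior predictive for a window of length T is Negative Binomial with variance T·α'·(β'+T)/β'² = 3·57·16/169 = 2736/169.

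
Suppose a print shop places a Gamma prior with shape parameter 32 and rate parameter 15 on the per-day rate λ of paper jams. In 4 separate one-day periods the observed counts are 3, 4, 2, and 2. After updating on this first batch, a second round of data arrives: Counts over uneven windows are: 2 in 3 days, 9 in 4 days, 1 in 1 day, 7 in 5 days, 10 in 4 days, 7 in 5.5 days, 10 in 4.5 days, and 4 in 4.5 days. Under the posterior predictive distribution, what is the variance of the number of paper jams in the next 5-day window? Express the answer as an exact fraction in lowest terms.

Total count: 3 + 4 + 2 + 2 = 11.
Total exposure: 4 days.
After the first batch: Gamma(32 + 11, 15 + 4) = Gamma(43, 19).
Total count: 2 + 9 + 1 + 7 + 10 + 7 + 10 + 4 = 50.
Total exposure: 3 + 4 + 1 + 5 + 4 + 5.5 + 4.5 + 4.5 = 31.5 days.
After the second batch: Gamma(43 + 50, 19 + 31.5) = Gamma(93, 101/2).
The posterior predictive for a window of length T is Negative Binomial with variance T·α'·(β'+T)/β'² = 5·93·(111/2)/(10201/4) = 103230/10201.

103230/10201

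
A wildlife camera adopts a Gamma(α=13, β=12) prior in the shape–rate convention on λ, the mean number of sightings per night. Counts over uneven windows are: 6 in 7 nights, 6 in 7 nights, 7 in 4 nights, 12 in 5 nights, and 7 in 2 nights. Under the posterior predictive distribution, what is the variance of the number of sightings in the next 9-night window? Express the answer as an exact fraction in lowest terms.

Total count: 6 + 6 + 7 + 12 + 7 = 38.
Total exposure: 7 + 7 + 4 + 5 + 2 = 25 nights.
Conjugate update: add total count to the shape and total exposure to the rate, giving Gamma(51, 37).
The posterior predictive for a window of length T is Negative Binomial with variance T·α'·(β'+T)/β'² = 9·51·46/1369 = 21114/1369.

21114/1369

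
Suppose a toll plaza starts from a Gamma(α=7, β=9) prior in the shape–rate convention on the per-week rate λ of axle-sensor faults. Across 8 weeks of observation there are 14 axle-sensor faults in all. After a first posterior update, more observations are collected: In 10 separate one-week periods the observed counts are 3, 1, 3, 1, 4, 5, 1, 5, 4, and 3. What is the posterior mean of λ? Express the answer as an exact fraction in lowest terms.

Total count 14 over total exposure 8 weeks.
After the first batch: Gamma(7 + 14, 9 + 8) = Gamma(21, 17).
Total count: 3 + 1 + 3 + 1 + 4 + 5 + 1 + 5 + 4 + 3 = 30.
Total exposure: 10 weeks.
After the second batch: Gamma(21 + 30, 17 + 10) = Gamma(51, 27).
Posterior mean = α'/β' = 51/27 = 17/9.

17/9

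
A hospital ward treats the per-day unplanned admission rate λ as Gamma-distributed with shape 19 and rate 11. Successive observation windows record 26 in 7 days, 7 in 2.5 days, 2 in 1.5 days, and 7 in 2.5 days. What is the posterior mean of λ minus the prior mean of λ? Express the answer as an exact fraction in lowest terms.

411/539

Total count: 26 + 7 + 2 + 7 = 42.
Total exposure: 7 + 2.5 + 1.5 + 2.5 = 13.5 days.
By Gamma–Poisson conjugacy, the posterior is Gamma(α + Σx, β + Σt) = Gamma(19 + 42, 11 + 13.5) = Gamma(61, 49/2).
Posterior mean = 61/(49/2) = 122/49; prior mean = 19/11 = 19/11. Difference = 122/49 − 19/11 = 411/539.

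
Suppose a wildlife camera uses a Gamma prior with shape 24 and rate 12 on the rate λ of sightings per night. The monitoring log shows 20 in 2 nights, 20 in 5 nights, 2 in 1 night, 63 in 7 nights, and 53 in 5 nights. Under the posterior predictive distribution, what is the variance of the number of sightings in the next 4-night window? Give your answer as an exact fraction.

Total count: 20 + 20 + 2 + 63 + 53 = 158.
Total exposure: 2 + 5 + 1 + 7 + 5 = 20 nights.
The Gamma prior is conjugate for the Poisson rate, so λ | data ~ Gamma(24+158, 12+20) = Gamma(182, 32).
The posterior predictive for a window of length T is Negative Binomial with variance T·α'·(β'+T)/β'² = 4·182·36/1024 = 819/32.

819/32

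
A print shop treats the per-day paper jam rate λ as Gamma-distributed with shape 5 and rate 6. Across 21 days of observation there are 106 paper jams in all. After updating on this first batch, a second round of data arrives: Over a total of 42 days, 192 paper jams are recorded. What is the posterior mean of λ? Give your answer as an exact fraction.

Total count 106 over total exposure 21 days.
After the first batch: Gamma(5 + 106, 6 + 21) = Gamma(111, 27).
Total count 192 over total exposure 42 days.
After the second batch: Gamma(111 + 192, 27 + 42) = Gamma(303, 69).
Posterior mean = α'/β' = 303/69 = 101/23.

101/23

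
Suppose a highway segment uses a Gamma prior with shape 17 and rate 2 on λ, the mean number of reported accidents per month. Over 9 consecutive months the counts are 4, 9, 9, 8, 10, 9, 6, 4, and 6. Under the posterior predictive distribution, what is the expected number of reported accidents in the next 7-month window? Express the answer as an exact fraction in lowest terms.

Total count: 4 + 9 + 9 + 8 + 10 + 9 + 6 + 4 + 6 = 65.
Total exposure: 9 months.
Gamma(α, β) with Poisson data over total exposure Σt gives posterior Gamma(α+Σx, β+Σt) = Gamma(82, 11).
Predictive mean over a 7-month window = T·E[λ|data] = 7·82/11 = 574/11.

574/11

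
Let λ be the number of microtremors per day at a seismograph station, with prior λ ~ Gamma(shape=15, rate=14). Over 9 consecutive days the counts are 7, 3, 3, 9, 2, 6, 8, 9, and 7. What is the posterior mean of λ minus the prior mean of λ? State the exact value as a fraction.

Total count: 7 + 3 + 3 + 9 + 2 + 6 + 8 + 9 + 7 = 54.
Total exposure: 9 days.
The Gamma prior is conjugate for the Poisson rate, so λ | data ~ Gamma(15+54, 14+9) = Gamma(69, 23).
Posterior mean = 69/23 = 3; prior mean = 15/14 = 15/14. Difference = 3 − 15/14 = 27/14.

27/14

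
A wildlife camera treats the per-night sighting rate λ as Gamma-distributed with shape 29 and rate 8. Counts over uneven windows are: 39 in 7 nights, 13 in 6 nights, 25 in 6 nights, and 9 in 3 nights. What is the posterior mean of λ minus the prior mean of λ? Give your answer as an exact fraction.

Total count: 39 + 13 + 25 + 9 = 86.
Total exposure: 7 + 6 + 6 + 3 = 22 nights.
The Gamma prior is conjugate for the Poisson rate, so λ | data ~ Gamma(29+86, 8+22) = Gamma(115, 30).
Posterior mean = 115/30 = 23/6; prior mean = 29/8 = 29/8. Difference = 23/6 − 29/8 = 5/24.

5/24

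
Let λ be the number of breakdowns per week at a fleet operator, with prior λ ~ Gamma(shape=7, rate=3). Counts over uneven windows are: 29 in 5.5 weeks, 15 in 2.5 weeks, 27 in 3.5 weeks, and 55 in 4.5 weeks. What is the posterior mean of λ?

7

Total count: 29 + 15 + 27 + 55 = 126.
Total exposure: 5.5 + 2.5 + 3.5 + 4.5 = 16 weeks.
The Gamma prior is conjugate for the Poisson rate, so λ | data ~ Gamma(7+126, 3+16) = Gamma(133, 19).
Posterior mean = α'/β' = 133/19 = 7.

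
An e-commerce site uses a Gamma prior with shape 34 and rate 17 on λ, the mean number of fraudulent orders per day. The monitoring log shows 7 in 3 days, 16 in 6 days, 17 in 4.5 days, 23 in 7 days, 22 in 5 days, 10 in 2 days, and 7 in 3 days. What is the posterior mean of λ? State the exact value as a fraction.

Total count: 7 + 16 + 17 + 23 + 22 + 10 + 7 = 102.
Total exposure: 3 + 6 + 4.5 + 7 + 5 + 2 + 3 = 30.5 days.
The Gamma prior is conjugate for the Poisson rate, so λ | data ~ Gamma(34+102, 17+30.5) = Gamma(136, 95/2).
Posterior mean = α'/β' = 136/(95/2) = 272/95.

272/95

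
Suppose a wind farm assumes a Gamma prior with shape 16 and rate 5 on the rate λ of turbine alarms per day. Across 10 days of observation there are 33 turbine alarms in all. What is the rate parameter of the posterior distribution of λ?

Total count 33 over total exposure 10 days.
The Gamma prior is conjugate for the Poisson rate, so λ | data ~ Gamma(16+33, 5+10) = Gamma(49, 15).

15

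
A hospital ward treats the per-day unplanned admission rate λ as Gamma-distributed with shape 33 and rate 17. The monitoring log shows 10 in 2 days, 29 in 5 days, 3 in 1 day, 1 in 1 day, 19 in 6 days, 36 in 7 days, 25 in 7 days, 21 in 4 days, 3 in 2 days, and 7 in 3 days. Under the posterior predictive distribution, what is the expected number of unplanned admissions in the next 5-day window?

17

Total count: 10 + 29 + 3 + 1 + 19 + 36 + 25 + 21 + 3 + 7 = 154.
Total exposure: 2 + 5 + 1 + 1 + 6 + 7 + 7 + 4 + 2 + 3 = 38 days.
By Gamma–Poisson conjugacy, the posterior is Gamma(α + Σx, β + Σt) = Gamma(33 + 154, 17 + 38) = Gamma(187, 55).
Predictive mean over a 5-day window = T·E[λ|data] = 5·187/55 = 17.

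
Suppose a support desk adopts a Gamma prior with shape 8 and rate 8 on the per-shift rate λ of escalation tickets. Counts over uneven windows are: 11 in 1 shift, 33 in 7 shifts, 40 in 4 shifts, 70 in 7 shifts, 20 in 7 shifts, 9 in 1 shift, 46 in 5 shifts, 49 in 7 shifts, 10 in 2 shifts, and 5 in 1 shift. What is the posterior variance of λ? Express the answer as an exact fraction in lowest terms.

Total count: 11 + 33 + 40 + 70 + 20 + 9 + 46 + 49 + 10 + 5 = 293.
Total exposure: 1 + 7 + 4 + 7 + 7 + 1 + 5 + 7 + 2 + 1 = 42 shifts.
Posterior: α' = 8 + 293 = 301, β' = 8 + 42 = 50.
Posterior variance = α'/β'² = 301/2500.

301/2500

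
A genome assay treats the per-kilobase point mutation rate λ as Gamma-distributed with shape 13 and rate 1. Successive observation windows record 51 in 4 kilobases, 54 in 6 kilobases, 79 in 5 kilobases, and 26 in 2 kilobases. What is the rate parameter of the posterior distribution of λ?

Total count: 51 + 54 + 79 + 26 = 210.
Total exposure: 4 + 6 + 5 + 2 = 17 kilobases.
The Gamma prior is conjugate for the Poisson rate, so λ | data ~ Gamma(13+210, 1+17) = Gamma(223, 18).

18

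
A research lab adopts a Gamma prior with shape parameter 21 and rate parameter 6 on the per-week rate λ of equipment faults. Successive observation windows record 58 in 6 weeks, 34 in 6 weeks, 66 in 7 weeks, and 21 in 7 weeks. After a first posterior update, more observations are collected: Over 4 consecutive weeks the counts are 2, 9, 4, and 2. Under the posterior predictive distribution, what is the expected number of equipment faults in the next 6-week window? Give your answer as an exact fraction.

Total count: 58 + 34 + 66 + 21 = 179.
Total exposure: 6 + 6 + 7 + 7 = 26 weeks.
After the first batch: Gamma(21 + 179, 6 + 26) = Gamma(200, 32).
Total count: 2 + 9 + 4 + 2 = 17.
Total exposure: 4 weeks.
After the second batch: Gamma(200 + 17, 32 + 4) = Gamma(217, 36).
Predictive mean over a 6-week window = T·E[λ|data] = 6·217/36 = 217/6.

217/6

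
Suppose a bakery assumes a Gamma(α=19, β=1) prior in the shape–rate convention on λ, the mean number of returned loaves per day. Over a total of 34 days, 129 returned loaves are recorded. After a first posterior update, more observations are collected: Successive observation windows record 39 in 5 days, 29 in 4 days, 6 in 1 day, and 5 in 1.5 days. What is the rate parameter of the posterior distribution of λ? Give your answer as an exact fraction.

Total count 129 over total exposure 34 days.
After the first batch: Gamma(19 + 129, 1 + 34) = Gamma(148, 35).
Total count: 39 + 29 + 6 + 5 = 79.
Total exposure: 5 + 4 + 1 + 1.5 = 11.5 days.
After the second batch: Gamma(148 + 79, 35 + 11.5) = Gamma(227, 93/2).

93/2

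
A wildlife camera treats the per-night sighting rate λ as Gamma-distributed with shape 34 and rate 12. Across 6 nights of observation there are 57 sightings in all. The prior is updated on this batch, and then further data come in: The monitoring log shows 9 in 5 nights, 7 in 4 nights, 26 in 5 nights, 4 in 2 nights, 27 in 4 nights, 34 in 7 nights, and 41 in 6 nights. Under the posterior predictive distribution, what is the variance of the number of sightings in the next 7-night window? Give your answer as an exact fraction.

Total count 57 over total exposure 6 nights.
After the first batch: Gamma(34 + 57, 12 + 6) = Gamma(91, 18).
Total count: 9 + 7 + 26 + 4 + 27 + 34 + 41 = 148.
Total exposure: 5 + 4 + 5 + 2 + 4 + 7 + 6 = 33 nights.
After the second batch: Gamma(91 + 148, 18 + 33) = Gamma(239, 51).
The posterior predictive for a window of length T is Negative Binomial with variance T·α'·(β'+T)/β'² = 7·239·58/2601 = 97034/2601.

97034/2601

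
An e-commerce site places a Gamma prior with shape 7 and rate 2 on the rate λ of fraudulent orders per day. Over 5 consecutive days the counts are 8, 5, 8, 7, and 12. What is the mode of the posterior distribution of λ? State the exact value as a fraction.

46/7

Total count: 8 + 5 + 8 + 7 + 12 = 40.
Total exposure: 5 days.
Posterior: α' = 7 + 40 = 47, β' = 2 + 5 = 7.
Posterior mode = (α'−1)/β' = 46/7.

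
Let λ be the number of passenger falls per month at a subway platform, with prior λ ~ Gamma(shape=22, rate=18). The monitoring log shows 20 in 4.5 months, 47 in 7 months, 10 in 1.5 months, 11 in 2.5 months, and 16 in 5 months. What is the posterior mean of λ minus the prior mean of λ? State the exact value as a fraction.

203/99

Total count: 20 + 47 + 10 + 11 + 16 = 104.
Total exposure: 4.5 + 7 + 1.5 + 2.5 + 5 = 20.5 months.
By Gamma–Poisson conjugacy, the posterior is Gamma(α + Σx, β + Σt) = Gamma(22 + 104, 18 + 20.5) = Gamma(126, 77/2).
Posterior mean = 126/(77/2) = 36/11; prior mean = 22/18 = 11/9. Difference = 36/11 − 11/9 = 203/99.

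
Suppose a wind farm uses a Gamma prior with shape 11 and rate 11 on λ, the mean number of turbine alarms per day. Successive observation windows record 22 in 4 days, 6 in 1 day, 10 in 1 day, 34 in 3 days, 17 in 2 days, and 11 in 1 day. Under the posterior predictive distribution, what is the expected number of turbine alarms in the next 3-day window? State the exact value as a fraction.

Total count: 22 + 6 + 10 + 34 + 17 + 11 = 100.
Total exposure: 4 + 1 + 1 + 3 + 2 + 1 = 12 days.
Conjugate update: add total count to the shape and total exposure to the rate, giving Gamma(111, 23).
Predictive mean over a 3-day window = T·E[λ|data] = 3·111/23 = 333/23.

333/23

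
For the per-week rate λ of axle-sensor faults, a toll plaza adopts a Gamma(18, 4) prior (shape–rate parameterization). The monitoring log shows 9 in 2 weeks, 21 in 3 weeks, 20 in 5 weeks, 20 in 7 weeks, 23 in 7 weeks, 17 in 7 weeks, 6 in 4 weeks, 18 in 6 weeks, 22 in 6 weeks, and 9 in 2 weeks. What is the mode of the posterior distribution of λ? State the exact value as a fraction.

182/53

Total count: 9 + 21 + 20 + 20 + 23 + 17 + 6 + 18 + 22 + 9 = 165.
Total exposure: 2 + 3 + 5 + 7 + 7 + 7 + 4 + 6 + 6 + 2 = 49 weeks.
Posterior: α' = 18 + 165 = 183, β' = 4 + 49 = 53.
Posterior mode = (α'−1)/β' = 182/53.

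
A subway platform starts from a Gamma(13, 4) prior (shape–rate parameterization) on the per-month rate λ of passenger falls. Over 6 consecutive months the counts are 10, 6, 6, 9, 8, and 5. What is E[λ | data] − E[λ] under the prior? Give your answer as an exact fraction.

Total count: 10 + 6 + 6 + 9 + 8 + 5 = 44.
Total exposure: 6 months.
Conjugate update: add total count to the shape and total exposure to the rate, giving Gamma(57, 10).
Posterior mean = 57/10 = 57/10; prior mean = 13/4 = 13/4. Difference = 57/10 − 13/4 = 49/20.

49/20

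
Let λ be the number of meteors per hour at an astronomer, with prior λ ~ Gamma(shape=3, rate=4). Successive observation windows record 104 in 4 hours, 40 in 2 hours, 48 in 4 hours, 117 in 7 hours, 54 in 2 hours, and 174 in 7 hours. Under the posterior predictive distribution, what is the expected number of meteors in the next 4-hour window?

72

Total count: 104 + 40 + 48 + 117 + 54 + 174 = 537.
Total exposure: 4 + 2 + 4 + 7 + 2 + 7 = 26 hours.
Conjugate update: add total count to the shape and total exposure to the rate, giving Gamma(540, 30).
Predictive mean over a 4-hour window = T·E[λ|data] = 4·540/30 = 72.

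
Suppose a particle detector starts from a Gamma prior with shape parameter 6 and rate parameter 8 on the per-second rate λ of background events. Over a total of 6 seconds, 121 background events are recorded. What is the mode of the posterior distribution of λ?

9

Total count 121 over total exposure 6 seconds.
Gamma(α, β) with Poisson data over total exposure Σt gives posterior Gamma(α+Σx, β+Σt) = Gamma(127, 14).
Posterior mode = (α'−1)/β' = 126/14 = 9.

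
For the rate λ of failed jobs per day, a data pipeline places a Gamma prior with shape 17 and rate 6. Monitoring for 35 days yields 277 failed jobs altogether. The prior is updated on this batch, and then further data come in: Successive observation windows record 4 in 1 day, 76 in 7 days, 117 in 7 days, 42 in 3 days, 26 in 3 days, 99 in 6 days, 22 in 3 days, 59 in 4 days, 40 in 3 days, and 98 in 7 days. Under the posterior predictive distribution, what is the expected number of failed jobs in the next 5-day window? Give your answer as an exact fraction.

877/17

Total count 277 over total exposure 35 days.
After the first batch: Gamma(17 + 277, 6 + 35) = Gamma(294, 41).
Total count: 4 + 76 + 117 + 42 + 26 + 99 + 22 + 59 + 40 + 98 = 583.
Total exposure: 1 + 7 + 7 + 3 + 3 + 6 + 3 + 4 + 3 + 7 = 44 days.
After the second batch: Gamma(294 + 583, 41 + 44) = Gamma(877, 85).
Predictive mean over a 5-day window = T·E[λ|data] = 5·877/85 = 877/17.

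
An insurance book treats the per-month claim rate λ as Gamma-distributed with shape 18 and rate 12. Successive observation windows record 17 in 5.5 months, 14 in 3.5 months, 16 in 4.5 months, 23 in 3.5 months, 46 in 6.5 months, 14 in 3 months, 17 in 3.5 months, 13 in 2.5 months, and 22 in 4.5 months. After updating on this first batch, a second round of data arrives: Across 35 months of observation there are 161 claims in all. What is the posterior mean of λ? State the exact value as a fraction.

Total count: 17 + 14 + 16 + 23 + 46 + 14 + 17 + 13 + 22 = 182.
Total exposure: 5.5 + 3.5 + 4.5 + 3.5 + 6.5 + 3 + 3.5 + 2.5 + 4.5 = 37 months.
After the first batch: Gamma(18 + 182, 12 + 37) = Gamma(200, 49).
Total count 161 over total exposure 35 months.
After the second batch: Gamma(200 + 161, 49 + 35) = Gamma(361, 84).
Posterior mean = α'/β' = 361/84.

361/84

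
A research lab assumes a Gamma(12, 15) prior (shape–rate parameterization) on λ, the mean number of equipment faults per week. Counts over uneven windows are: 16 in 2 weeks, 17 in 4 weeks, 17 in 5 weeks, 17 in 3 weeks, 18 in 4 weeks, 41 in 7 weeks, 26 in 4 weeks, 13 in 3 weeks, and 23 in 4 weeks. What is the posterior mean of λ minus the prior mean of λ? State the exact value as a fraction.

796/255

Total count: 16 + 17 + 17 + 17 + 18 + 41 + 26 + 13 + 23 = 188.
Total exposure: 2 + 4 + 5 + 3 + 4 + 7 + 4 + 3 + 4 = 36 weeks.
Gamma(α, β) with Poisson data over total exposure Σt gives posterior Gamma(α+Σx, β+Σt) = Gamma(200, 51).
Posterior mean = 200/51 = 200/51; prior mean = 12/15 = 4/5. Difference = 200/51 − 4/5 = 796/255.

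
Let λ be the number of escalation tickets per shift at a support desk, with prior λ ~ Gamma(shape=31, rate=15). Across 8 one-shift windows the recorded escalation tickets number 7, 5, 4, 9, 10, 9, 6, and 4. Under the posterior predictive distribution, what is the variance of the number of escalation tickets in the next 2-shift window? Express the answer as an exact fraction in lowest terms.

4250/529

Total count: 7 + 5 + 4 + 9 + 10 + 9 + 6 + 4 = 54.
Total exposure: 8 shifts.
Gamma(α, β) with Poisson data over total exposure Σt gives posterior Gamma(α+Σx, β+Σt) = Gamma(85, 23).
The posterior predictive for a window of length T is Negative Binomial with variance T·α'·(β'+T)/β'² = 2·85·25/529 = 4250/529.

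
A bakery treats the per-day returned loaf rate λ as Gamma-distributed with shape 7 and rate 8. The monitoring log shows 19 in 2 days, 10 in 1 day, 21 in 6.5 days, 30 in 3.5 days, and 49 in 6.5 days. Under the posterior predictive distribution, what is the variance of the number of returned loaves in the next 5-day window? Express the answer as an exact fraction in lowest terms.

3536/121

Total count: 19 + 10 + 21 + 30 + 49 = 129.
Total exposure: 2 + 1 + 6.5 + 3.5 + 6.5 = 19.5 days.
Gamma(α, β) with Poisson data over total exposure Σt gives posterior Gamma(α+Σx, β+Σt) = Gamma(136, 55/2).
The posterior predictive for a window of length T is Negative Binomial with variance T·α'·(β'+T)/β'² = 5·136·(65/2)/(3025/4) = 3536/121.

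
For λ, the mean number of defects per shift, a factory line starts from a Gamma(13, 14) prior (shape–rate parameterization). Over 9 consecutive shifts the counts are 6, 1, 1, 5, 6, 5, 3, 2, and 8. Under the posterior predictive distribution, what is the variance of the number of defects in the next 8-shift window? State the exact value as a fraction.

Total count: 6 + 1 + 1 + 5 + 6 + 5 + 3 + 2 + 8 = 37.
Total exposure: 9 shifts.
Conjugate update: add total count to the shape and total exposure to the rate, giving Gamma(50, 23).
The posterior predictive for a window of length T is Negative Binomial with variance T·α'·(β'+T)/β'² = 8·50·31/529 = 12400/529.

12400/529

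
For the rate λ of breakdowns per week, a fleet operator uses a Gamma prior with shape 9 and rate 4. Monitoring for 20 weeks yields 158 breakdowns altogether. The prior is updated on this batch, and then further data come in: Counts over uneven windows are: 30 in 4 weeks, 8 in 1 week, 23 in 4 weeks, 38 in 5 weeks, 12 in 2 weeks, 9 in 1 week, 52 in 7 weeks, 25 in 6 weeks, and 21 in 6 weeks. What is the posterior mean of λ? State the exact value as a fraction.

77/12

Total count 158 over total exposure 20 weeks.
After the first batch: Gamma(9 + 158, 4 + 20) = Gamma(167, 24).
Total count: 30 + 8 + 23 + 38 + 12 + 9 + 52 + 25 + 21 = 218.
Total exposure: 4 + 1 + 4 + 5 + 2 + 1 + 7 + 6 + 6 = 36 weeks.
After the second batch: Gamma(167 + 218, 24 + 36) = Gamma(385, 60).
Posterior mean = α'/β' = 385/60 = 77/12.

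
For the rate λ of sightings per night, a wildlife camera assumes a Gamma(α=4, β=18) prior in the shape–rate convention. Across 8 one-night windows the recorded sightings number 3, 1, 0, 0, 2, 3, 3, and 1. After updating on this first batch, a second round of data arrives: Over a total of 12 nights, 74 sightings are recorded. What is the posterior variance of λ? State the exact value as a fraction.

Total count: 3 + 1 + 0 + 0 + 2 + 3 + 3 + 1 = 13.
Total exposure: 8 nights.
After the first batch: Gamma(4 + 13, 18 + 8) = Gamma(17, 26).
Total count 74 over total exposure 12 nights.
After the second batch: Gamma(17 + 74, 26 + 12) = Gamma(91, 38).
Posterior variance = α'/β'² = 91/1444.

91/1444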